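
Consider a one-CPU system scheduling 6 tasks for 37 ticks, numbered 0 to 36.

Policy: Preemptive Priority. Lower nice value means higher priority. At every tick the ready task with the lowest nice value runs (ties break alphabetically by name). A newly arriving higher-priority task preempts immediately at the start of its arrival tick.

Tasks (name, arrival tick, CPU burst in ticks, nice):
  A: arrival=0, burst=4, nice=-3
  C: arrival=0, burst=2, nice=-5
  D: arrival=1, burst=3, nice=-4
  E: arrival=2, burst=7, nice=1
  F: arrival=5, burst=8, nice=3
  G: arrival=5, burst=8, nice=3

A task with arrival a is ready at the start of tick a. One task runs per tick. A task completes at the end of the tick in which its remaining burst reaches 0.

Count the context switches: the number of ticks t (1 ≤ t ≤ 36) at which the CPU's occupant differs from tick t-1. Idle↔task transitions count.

t=0: ready={A,C} → run C
t=1: ready={A,C,D} → run C
t=2: ready={A,D,E} → run D
t=3: ready={A,D,E} → run D
t=4: ready={A,D,E} → run D
t=5: ready={A,E,F,G} → run A
t=6: ready={A,E,F,G} → run A
t=7: ready={A,E,F,G} → run A
t=8: ready={A,E,F,G} → run A
t=9: ready={E,F,G} → run E
t=10: ready={E,F,G} → run E
t=11: ready={E,F,G} → run E
t=12: ready={E,F,G} → run E
t=13: ready={E,F,G} → run E
t=14: ready={E,F,G} → run E
t=15: ready={E,F,G} → run E
t=16: ready={F,G} → run F
t=17: ready={F,G} → run F
t=18: ready={F,G} → run F
t=19: ready={F,G} → run F
t=20: ready={F,G} → run F
t=21: ready={F,G} → run F
t=22: ready={F,G} → run F
t=23: ready={F,G} → run F
t=24: ready={G} → run G
t=25: ready={G} → run G
t=26: ready={G} → run G
t=27: ready={G} → run G
t=28: ready={G} → run G
t=29: ready={G} → run G
t=30: ready={G} → run G
t=31: ready={G} → run G
t=32: (idle)
t=33: (idle)
t=34: (idle)
t=35: (idle)
t=36: (idle)

context switches = 6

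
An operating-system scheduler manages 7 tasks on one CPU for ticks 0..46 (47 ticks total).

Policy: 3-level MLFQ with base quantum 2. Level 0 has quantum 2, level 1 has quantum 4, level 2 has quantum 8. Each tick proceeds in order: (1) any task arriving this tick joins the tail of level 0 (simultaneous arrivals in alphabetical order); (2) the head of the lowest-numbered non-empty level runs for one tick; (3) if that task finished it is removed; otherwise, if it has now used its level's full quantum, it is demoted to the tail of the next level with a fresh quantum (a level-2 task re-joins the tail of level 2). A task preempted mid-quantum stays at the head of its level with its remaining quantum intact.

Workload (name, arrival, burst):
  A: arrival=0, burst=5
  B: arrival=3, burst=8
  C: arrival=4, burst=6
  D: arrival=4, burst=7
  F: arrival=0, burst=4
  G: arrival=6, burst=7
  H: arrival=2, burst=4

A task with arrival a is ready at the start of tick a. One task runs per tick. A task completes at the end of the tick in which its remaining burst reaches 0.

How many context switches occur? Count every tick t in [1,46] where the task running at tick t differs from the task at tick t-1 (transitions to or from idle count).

context switches = 17

t=0: L0/L1/L2 = AF/-/- → run A
t=1: L0/L1/L2 = AF/-/- → run A
t=2: L0/L1/L2 = FH/A/- → run F
t=3: L0/L1/L2 = FHB/A/- → run F
t=4: L0/L1/L2 = HBCD/AF/- → run H
t=5: L0/L1/L2 = HBCD/AF/- → run H
t=6: L0/L1/L2 = BCDG/AFH/- → run B
t=7: L0/L1/L2 = BCDG/AFH/- → run B
t=8: L0/L1/L2 = CDG/AFHB/- → run C
t=9: L0/L1/L2 = CDG/AFHB/- → run C
t=10: L0/L1/L2 = DG/AFHBC/- → run D
t=11: L0/L1/L2 = DG/AFHBC/- → run D
t=12: L0/L1/L2 = G/AFHBCD/- → run G
t=13: L0/L1/L2 = G/AFHBCD/- → run G
t=14: L0/L1/L2 = -/AFHBCDG/- → run A
t=15: L0/L1/L2 = -/AFHBCDG/- → run A
t=16: L0/L1/L2 = -/AFHBCDG/- → run A
t=17: L0/L1/L2 = -/FHBCDG/- → run F
t=18: L0/L1/L2 = -/FHBCDG/- → run F
t=19: L0/L1/L2 = -/HBCDG/- → run H
t=20: L0/L1/L2 = -/HBCDG/- → run H
t=21: L0/L1/L2 = -/BCDG/- → run B
t=22: L0/L1/L2 = -/BCDG/- → run B
t=23: L0/L1/L2 = -/BCDG/- → run B
t=24: L0/L1/L2 = -/BCDG/- → run B
t=25: L0/L1/L2 = -/CDG/B → run C
t=26: L0/L1/L2 = -/CDG/B → run C
t=27: L0/L1/L2 = -/CDG/B → run C
t=28: L0/L1/L2 = -/CDG/B → run C
t=29: L0/L1/L2 = -/DG/B → run D
t=30: L0/L1/L2 = -/DG/B → run D
t=31: L0/L1/L2 = -/DG/B → run D
t=32: L0/L1/L2 = -/DG/B → run D
t=33: L0/L1/L2 = -/G/BD → run G
t=34: L0/L1/L2 = -/G/BD → run G
t=35: L0/L1/L2 = -/G/BD → run G
t=36: L0/L1/L2 = -/G/BD → run G
t=37: L0/L1/L2 = -/-/BDG → run B
t=38: L0/L1/L2 = -/-/BDG → run B
t=39: L0/L1/L2 = -/-/DG → run D
t=40: L0/L1/L2 = -/-/G → run G
t=41: (idle)
t=42: (idle)
t=43: (idle)
t=44: (idle)
t=45: (idle)
t=46: (idle)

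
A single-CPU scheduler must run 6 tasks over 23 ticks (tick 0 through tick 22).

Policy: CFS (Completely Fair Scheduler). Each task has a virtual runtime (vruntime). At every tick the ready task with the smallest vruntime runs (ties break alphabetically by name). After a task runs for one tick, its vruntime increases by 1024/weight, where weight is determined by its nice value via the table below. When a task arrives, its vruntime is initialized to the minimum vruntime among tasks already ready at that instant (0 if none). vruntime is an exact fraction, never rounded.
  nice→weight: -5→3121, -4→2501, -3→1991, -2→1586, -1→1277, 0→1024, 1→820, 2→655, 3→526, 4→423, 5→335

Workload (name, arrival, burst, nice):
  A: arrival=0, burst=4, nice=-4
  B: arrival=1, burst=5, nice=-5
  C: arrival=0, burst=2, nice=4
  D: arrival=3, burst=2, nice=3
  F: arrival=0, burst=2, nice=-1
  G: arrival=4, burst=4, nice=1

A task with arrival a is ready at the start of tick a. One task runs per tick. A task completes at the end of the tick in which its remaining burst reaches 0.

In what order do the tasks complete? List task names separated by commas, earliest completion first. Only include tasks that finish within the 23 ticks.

completion order = F, A, B, D, C, G

t=0: vr[A=0 C=0 F=0] → run A
t=1: vr[A=1024/2501 B=0 C=0 F=0] → run B
t=2: vr[A=1024/2501 B=1024/3121 C=0 F=0] → run C
t=3: vr[A=1024/2501 B=1024/3121 C=1024/423 D=0 F=0] → run D
t=4: vr[A=1024/2501 B=1024/3121 C=1024/423 D=512/263 F=0 G=0] → run F
t=5: vr[A=1024/2501 B=1024/3121 C=1024/423 D=512/263 F=1024/1277 G=0] → run G
t=6: vr[A=1024/2501 B=1024/3121 C=1024/423 D=512/263 F=1024/1277 G=256/205] → run B
t=7: vr[A=1024/2501 B=2048/3121 C=1024/423 D=512/263 F=1024/1277 G=256/205] → run A
t=8: vr[A=2048/2501 B=2048/3121 C=1024/423 D=512/263 F=1024/1277 G=256/205] → run B
t=9: vr[A=2048/2501 B=3072/3121 C=1024/423 D=512/263 F=1024/1277 G=256/205] → run F
t=10: vr[A=2048/2501 B=3072/3121 C=1024/423 D=512/263 G=256/205] → run A
t=11: vr[A=3072/2501 B=3072/3121 C=1024/423 D=512/263 G=256/205] → run B
t=12: vr[A=3072/2501 B=4096/3121 C=1024/423 D=512/263 G=256/205] → run A
t=13: vr[B=4096/3121 C=1024/423 D=512/263 G=256/205] → run G
t=14: vr[B=4096/3121 C=1024/423 D=512/263 G=512/205] → run B
t=15: vr[C=1024/423 D=512/263 G=512/205] → run D
t=16: vr[C=1024/423 G=512/205] → run C
t=17: vr[G=512/205] → run G
t=18: vr[G=768/205] → run G
t=19: (idle)
t=20: (idle)
t=21: (idle)
t=22: (idle)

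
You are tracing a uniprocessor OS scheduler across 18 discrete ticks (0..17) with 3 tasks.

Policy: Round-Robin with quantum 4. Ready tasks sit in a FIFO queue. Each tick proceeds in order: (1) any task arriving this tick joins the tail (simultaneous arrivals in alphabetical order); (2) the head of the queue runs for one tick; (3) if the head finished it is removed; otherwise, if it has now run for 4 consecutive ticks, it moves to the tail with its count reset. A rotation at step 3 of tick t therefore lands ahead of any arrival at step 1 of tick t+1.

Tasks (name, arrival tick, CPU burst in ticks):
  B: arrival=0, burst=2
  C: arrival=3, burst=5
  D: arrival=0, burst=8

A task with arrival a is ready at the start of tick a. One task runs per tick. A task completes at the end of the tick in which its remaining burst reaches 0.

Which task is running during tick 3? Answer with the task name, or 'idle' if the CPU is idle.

t=0: queue=[B,D] q_used=0 → run B
t=1: queue=[B,D] q_used=1 → run B
t=2: queue=[D] q_used=0 → run D
t=3: queue=[D,C] q_used=1 → run D
t=4: queue=[D,C] q_used=2 → run D
t=5: queue=[D,C] q_used=3 → run D
t=6: queue=[C,D] q_used=0 → run C
t=7: queue=[C,D] q_used=1 → run C
t=8: queue=[C,D] q_used=2 → run C
t=9: queue=[C,D] q_used=3 → run C
t=10: queue=[D,C] q_used=0 → run D
t=11: queue=[D,C] q_used=1 → run D
t=12: queue=[D,C] q_used=2 → run D
t=13: queue=[D,C] q_used=3 → run D
t=14: queue=[C] q_used=0 → run C
t=15: (idle)
t=16: (idle)
t=17: (idle)

running at tick 3 = D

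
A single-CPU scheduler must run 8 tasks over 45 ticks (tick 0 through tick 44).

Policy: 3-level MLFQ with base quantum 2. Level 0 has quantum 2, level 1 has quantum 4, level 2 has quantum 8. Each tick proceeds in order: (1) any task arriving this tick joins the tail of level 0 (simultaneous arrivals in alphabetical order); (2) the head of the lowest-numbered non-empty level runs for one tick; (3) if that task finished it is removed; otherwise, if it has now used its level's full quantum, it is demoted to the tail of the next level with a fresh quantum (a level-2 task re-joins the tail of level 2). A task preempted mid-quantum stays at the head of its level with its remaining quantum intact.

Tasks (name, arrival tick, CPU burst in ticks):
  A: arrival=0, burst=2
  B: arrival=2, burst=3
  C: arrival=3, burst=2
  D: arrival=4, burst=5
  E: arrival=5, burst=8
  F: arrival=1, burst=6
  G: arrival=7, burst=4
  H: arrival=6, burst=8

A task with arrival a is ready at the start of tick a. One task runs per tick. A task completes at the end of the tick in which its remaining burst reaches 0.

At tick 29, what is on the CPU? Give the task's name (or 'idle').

t=0: L0/L1/L2 = A/-/- → run A
t=1: L0/L1/L2 = AF/-/- → run A
t=2: L0/L1/L2 = FB/-/- → run F
t=3: L0/L1/L2 = FBC/-/- → run F
t=4: L0/L1/L2 = BCD/F/- → run B
t=5: L0/L1/L2 = BCDE/F/- → run B
t=6: L0/L1/L2 = CDEH/FB/- → run C
t=7: L0/L1/L2 = CDEHG/FB/- → run C
t=8: L0/L1/L2 = DEHG/FB/- → run D
t=9: L0/L1/L2 = DEHG/FB/- → run D
t=10: L0/L1/L2 = EHG/FBD/- → run E
t=11: L0/L1/L2 = EHG/FBD/- → run E
t=12: L0/L1/L2 = HG/FBDE/- → run H
t=13: L0/L1/L2 = HG/FBDE/- → run H
t=14: L0/L1/L2 = G/FBDEH/- → run G
t=15: L0/L1/L2 = G/FBDEH/- → run G
t=16: L0/L1/L2 = -/FBDEHG/- → run F
t=17: L0/L1/L2 = -/FBDEHG/- → run F
t=18: L0/L1/L2 = -/FBDEHG/- → run F
t=19: L0/L1/L2 = -/FBDEHG/- → run F
t=20: L0/L1/L2 = -/BDEHG/- → run B
t=21: L0/L1/L2 = -/DEHG/- → run D
t=22: L0/L1/L2 = -/DEHG/- → run D
t=23: L0/L1/L2 = -/DEHG/- → run D
t=24: L0/L1/L2 = -/EHG/- → run E
t=25: L0/L1/L2 = -/EHG/- → run E
t=26: L0/L1/L2 = -/EHG/- → run E
t=27: L0/L1/L2 = -/EHG/- → run E
t=28: L0/L1/L2 = -/HG/E → run H
t=29: L0/L1/L2 = -/HG/E → run H
t=30: L0/L1/L2 = -/HG/E → run H
t=31: L0/L1/L2 = -/HG/E → run H
t=32: L0/L1/L2 = -/G/EH → run G
t=33: L0/L1/L2 = -/G/EH → run G
t=34: L0/L1/L2 = -/-/EH → run E
t=35: L0/L1/L2 = -/-/EH → run E
t=36: L0/L1/L2 = -/-/H → run H
t=37: L0/L1/L2 = -/-/H → run H
t=38: (idle)
t=39: (idle)
t=40: (idle)
t=41: (idle)
t=42: (idle)
t=43: (idle)
t=44: (idle)

running at tick 29 = H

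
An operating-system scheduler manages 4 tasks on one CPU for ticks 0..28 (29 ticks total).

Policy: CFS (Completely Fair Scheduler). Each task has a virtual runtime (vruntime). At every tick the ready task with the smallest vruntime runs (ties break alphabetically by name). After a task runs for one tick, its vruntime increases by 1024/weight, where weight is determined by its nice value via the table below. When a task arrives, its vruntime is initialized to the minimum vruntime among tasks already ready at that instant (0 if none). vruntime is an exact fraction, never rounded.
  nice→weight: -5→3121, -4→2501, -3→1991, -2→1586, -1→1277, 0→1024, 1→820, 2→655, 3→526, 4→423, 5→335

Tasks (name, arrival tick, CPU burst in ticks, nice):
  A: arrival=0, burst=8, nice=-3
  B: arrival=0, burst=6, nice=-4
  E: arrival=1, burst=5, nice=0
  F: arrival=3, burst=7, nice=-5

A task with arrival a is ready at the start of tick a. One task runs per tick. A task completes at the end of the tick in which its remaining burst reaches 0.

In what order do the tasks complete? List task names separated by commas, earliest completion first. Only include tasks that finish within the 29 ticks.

completion order = B, F, A, E

t=0: vr[A=0 B=0] → run A
t=1: vr[A=1024/1991 B=0 E=0] → run B
t=2: vr[A=1024/1991 B=1024/2501 E=0] → run E
t=3: vr[A=1024/1991 B=1024/2501 E=1 F=1024/2501] → run B
t=4: vr[A=1024/1991 B=2048/2501 E=1 F=1024/2501] → run F
t=5: vr[A=1024/1991 B=2048/2501 E=1 F=5756928/7805621] → run A
t=6: vr[A=2048/1991 B=2048/2501 E=1 F=5756928/7805621] → run F
t=7: vr[A=2048/1991 B=2048/2501 E=1 F=8317952/7805621] → run B
t=8: vr[A=2048/1991 B=3072/2501 E=1 F=8317952/7805621] → run E
t=9: vr[A=2048/1991 B=3072/2501 E=2 F=8317952/7805621] → run A
t=10: vr[A=3072/1991 B=3072/2501 E=2 F=8317952/7805621] → run F
t=11: vr[A=3072/1991 B=3072/2501 E=2 F=10878976/7805621] → run B
t=12: vr[A=3072/1991 B=4096/2501 E=2 F=10878976/7805621] → run F
t=13: vr[A=3072/1991 B=4096/2501 E=2 F=13440000/7805621] → run A
t=14: vr[A=4096/1991 B=4096/2501 E=2 F=13440000/7805621] → run B
t=15: vr[A=4096/1991 B=5120/2501 E=2 F=13440000/7805621] → run F
t=16: vr[A=4096/1991 B=5120/2501 E=2 F=16001024/7805621] → run E
t=17: vr[A=4096/1991 B=5120/2501 E=3 F=16001024/7805621] → run B
t=18: vr[A=4096/1991 E=3 F=16001024/7805621] → run F
t=19: vr[A=4096/1991 E=3 F=18562048/7805621] → run A
t=20: vr[A=5120/1991 E=3 F=18562048/7805621] → run F
t=21: vr[A=5120/1991 E=3] → run A
t=22: vr[A=6144/1991 E=3] → run E
t=23: vr[A=6144/1991 E=4] → run A
t=24: vr[A=7168/1991 E=4] → run A
t=25: vr[E=4] → run E
t=26: (idle)
t=27: (idle)
t=28: (idle)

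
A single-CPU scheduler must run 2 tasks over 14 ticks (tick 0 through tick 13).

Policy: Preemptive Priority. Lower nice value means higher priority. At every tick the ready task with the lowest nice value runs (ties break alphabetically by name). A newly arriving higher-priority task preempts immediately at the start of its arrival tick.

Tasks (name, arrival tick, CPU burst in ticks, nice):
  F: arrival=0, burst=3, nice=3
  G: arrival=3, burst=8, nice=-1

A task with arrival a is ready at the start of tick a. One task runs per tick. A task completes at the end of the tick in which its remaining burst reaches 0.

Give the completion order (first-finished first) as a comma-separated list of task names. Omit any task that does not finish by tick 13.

completion order = F, G

t=0: ready={F} → run F
t=1: ready={F} → run F
t=2: ready={F} → run F
t=3: ready={G} → run G
t=4: ready={G} → run G
t=5: ready={G} → run G
t=6: ready={G} → run G
t=7: ready={G} → run G
t=8: ready={G} → run G
t=9: ready={G} → run G
t=10: ready={G} → run G
t=11: (idle)
t=12: (idle)
t=13: (idle)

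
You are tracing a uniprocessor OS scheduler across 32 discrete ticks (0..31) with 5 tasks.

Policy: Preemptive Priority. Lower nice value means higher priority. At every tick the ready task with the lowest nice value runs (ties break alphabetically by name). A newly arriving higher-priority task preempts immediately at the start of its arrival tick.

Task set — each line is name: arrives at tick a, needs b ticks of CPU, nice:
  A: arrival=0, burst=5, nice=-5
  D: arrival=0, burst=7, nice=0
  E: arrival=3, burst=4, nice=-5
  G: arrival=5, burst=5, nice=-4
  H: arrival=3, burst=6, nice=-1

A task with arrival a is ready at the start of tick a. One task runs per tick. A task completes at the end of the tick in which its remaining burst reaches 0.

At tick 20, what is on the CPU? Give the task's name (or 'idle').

running at tick 20 = D

t=0: ready={A,D} → run A
t=1: ready={A,D} → run A
t=2: ready={A,D} → run A
t=3: ready={A,D,E,H} → run A
t=4: ready={A,D,E,H} → run A
t=5: ready={D,E,G,H} → run E
t=6: ready={D,E,G,H} → run E
t=7: ready={D,E,G,H} → run E
t=8: ready={D,E,G,H} → run E
t=9: ready={D,G,H} → run G
t=10: ready={D,G,H} → run G
t=11: ready={D,G,H} → run G
t=12: ready={D,G,H} → run G
t=13: ready={D,G,H} → run G
t=14: ready={D,H} → run H
t=15: ready={D,H} → run H
t=16: ready={D,H} → run H
t=17: ready={D,H} → run H
t=18: ready={D,H} → run H
t=19: ready={D,H} → run H
t=20: ready={D} → run D
t=21: ready={D} → run D
t=22: ready={D} → run D
t=23: ready={D} → run D
t=24: ready={D} → run D
t=25: ready={D} → run D
t=26: ready={D} → run D
t=27: (idle)
t=28: (idle)
t=29: (idle)
t=30: (idle)
t=31: (idle)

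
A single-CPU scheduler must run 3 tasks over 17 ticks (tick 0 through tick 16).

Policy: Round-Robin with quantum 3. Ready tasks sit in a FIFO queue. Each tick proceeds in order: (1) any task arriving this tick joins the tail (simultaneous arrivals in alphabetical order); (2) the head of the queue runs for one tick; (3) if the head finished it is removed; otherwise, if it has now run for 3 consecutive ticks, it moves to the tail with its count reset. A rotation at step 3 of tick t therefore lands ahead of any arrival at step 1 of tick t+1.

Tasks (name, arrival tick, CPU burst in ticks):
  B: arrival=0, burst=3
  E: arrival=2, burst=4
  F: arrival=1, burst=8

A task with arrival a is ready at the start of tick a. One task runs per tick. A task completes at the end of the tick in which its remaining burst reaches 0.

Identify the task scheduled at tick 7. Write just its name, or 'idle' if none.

t=0: queue=[B] q_used=0 → run B
t=1: queue=[B,F] q_used=1 → run B
t=2: queue=[B,F,E] q_used=2 → run B
t=3: queue=[F,E] q_used=0 → run F
t=4: queue=[F,E] q_used=1 → run F
t=5: queue=[F,E] q_used=2 → run F
t=6: queue=[E,F] q_used=0 → run E
t=7: queue=[E,F] q_used=1 → run E
t=8: queue=[E,F] q_used=2 → run E
t=9: queue=[F,E] q_used=0 → run F
t=10: queue=[F,E] q_used=1 → run F
t=11: queue=[F,E] q_used=2 → run F
t=12: queue=[E,F] q_used=0 → run E
t=13: queue=[F] q_used=0 → run F
t=14: queue=[F] q_used=1 → run F
t=15: (idle)
t=16: (idle)

running at tick 7 = E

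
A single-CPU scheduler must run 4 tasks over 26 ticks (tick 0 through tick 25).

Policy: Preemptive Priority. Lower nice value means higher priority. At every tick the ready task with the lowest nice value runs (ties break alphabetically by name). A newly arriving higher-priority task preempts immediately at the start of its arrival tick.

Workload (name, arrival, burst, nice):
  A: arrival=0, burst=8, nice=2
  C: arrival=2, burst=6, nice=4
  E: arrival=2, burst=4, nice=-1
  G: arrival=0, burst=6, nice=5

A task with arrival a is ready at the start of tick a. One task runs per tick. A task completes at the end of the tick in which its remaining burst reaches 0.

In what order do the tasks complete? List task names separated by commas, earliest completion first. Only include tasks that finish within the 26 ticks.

completion order = E, A, C, G

t=0: ready={A,G} → run A
t=1: ready={A,G} → run A
t=2: ready={A,C,E,G} → run E
t=3: ready={A,C,E,G} → run E
t=4: ready={A,C,E,G} → run E
t=5: ready={A,C,E,G} → run E
t=6: ready={A,C,G} → run A
t=7: ready={A,C,G} → run A
t=8: ready={A,C,G} → run A
t=9: ready={A,C,G} → run A
t=10: ready={A,C,G} → run A
t=11: ready={A,C,G} → run A
t=12: ready={C,G} → run C
t=13: ready={C,G} → run C
t=14: ready={C,G} → run C
t=15: ready={C,G} → run C
t=16: ready={C,G} → run C
t=17: ready={C,G} → run C
t=18: ready={G} → run G
t=19: ready={G} → run G
t=20: ready={G} → run G
t=21: ready={G} → run G
t=22: ready={G} → run G
t=23: ready={G} → run G
t=24: (idle)
t=25: (idle)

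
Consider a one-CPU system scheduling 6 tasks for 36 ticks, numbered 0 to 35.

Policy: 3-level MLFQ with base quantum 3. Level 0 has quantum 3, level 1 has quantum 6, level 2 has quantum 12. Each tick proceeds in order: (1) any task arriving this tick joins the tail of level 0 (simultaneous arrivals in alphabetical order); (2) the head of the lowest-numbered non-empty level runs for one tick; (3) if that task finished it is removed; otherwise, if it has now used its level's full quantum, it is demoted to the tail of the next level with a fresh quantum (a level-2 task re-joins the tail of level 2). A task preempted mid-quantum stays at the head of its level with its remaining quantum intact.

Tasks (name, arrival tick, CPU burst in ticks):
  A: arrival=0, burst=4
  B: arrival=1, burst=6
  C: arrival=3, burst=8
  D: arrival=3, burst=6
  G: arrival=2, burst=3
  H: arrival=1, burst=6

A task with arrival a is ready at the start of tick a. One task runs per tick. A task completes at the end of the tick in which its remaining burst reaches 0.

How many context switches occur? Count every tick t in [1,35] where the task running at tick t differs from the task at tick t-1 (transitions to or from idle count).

t=0: L0/L1/L2 = A/-/- → run A
t=1: L0/L1/L2 = ABH/-/- → run A
t=2: L0/L1/L2 = ABHG/-/- → run A
t=3: L0/L1/L2 = BHGCD/A/- → run B
t=4: L0/L1/L2 = BHGCD/A/- → run B
t=5: L0/L1/L2 = BHGCD/A/- → run B
t=6: L0/L1/L2 = HGCD/AB/- → run H
t=7: L0/L1/L2 = HGCD/AB/- → run H
t=8: L0/L1/L2 = HGCD/AB/- → run H
t=9: L0/L1/L2 = GCD/ABH/- → run G
t=10: L0/L1/L2 = GCD/ABH/- → run G
t=11: L0/L1/L2 = GCD/ABH/- → run G
t=12: L0/L1/L2 = CD/ABH/- → run C
t=13: L0/L1/L2 = CD/ABH/- → run C
t=14: L0/L1/L2 = CD/ABH/- → run C
t=15: L0/L1/L2 = D/ABHC/- → run D
t=16: L0/L1/L2 = D/ABHC/- → run D
t=17: L0/L1/L2 = D/ABHC/- → run D
t=18: L0/L1/L2 = -/ABHCD/- → run A
t=19: L0/L1/L2 = -/BHCD/- → run B
t=20: L0/L1/L2 = -/BHCD/- → run B
t=21: L0/L1/L2 = -/BHCD/- → run B
t=22: L0/L1/L2 = -/HCD/- → run H
t=23: L0/L1/L2 = -/HCD/- → run H
t=24: L0/L1/L2 = -/HCD/- → run H
t=25: L0/L1/L2 = -/CD/- → run C
t=26: L0/L1/L2 = -/CD/- → run C
t=27: L0/L1/L2 = -/CD/- → run C
t=28: L0/L1/L2 = -/CD/- → run C
t=29: L0/L1/L2 = -/CD/- → run C
t=30: L0/L1/L2 = -/D/- → run D
t=31: L0/L1/L2 = -/D/- → run D
t=32: L0/L1/L2 = -/D/- → run D
t=33: (idle)
t=34: (idle)
t=35: (idle)

context switches = 11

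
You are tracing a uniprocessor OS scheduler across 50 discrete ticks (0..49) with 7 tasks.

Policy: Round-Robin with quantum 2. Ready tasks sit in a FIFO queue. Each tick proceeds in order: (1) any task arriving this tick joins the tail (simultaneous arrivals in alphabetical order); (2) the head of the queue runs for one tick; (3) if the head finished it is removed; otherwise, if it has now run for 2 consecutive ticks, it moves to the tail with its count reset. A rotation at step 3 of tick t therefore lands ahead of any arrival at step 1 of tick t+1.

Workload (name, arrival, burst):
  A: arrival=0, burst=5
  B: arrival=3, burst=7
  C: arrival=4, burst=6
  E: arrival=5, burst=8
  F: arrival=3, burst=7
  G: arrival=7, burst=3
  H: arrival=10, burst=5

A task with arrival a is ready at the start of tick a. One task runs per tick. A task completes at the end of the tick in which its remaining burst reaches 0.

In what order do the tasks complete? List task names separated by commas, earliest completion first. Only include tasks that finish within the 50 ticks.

t=0: queue=[A] q_used=0 → run A
t=1: queue=[A] q_used=1 → run A
t=2: queue=[A] q_used=0 → run A
t=3: queue=[A,B,F] q_used=1 → run A
t=4: queue=[B,F,A,C] q_used=0 → run B
t=5: queue=[B,F,A,C,E] q_used=1 → run B
t=6: queue=[F,A,C,E,B] q_used=0 → run F
t=7: queue=[F,A,C,E,B,G] q_used=1 → run F
t=8: queue=[A,C,E,B,G,F] q_used=0 → run A
t=9: queue=[C,E,B,G,F] q_used=0 → run C
t=10: queue=[C,E,B,G,F,H] q_used=1 → run C
t=11: queue=[E,B,G,F,H,C] q_used=0 → run E
t=12: queue=[E,B,G,F,H,C] q_used=1 → run E
t=13: queue=[B,G,F,H,C,E] q_used=0 → run B
t=14: queue=[B,G,F,H,C,E] q_used=1 → run B
t=15: queue=[G,F,H,C,E,B] q_used=0 → run G
t=16: queue=[G,F,H,C,E,B] q_used=1 → run G
t=17: queue=[F,H,C,E,B,G] q_used=0 → run F
t=18: queue=[F,H,C,E,B,G] q_used=1 → run F
t=19: queue=[H,C,E,B,G,F] q_used=0 → run H
t=20: queue=[H,C,E,B,G,F] q_used=1 → run H
t=21: queue=[C,E,B,G,F,H] q_used=0 → run C
t=22: queue=[C,E,B,G,F,H] q_used=1 → run C
t=23: queue=[E,B,G,F,H,C] q_used=0 → run E
t=24: queue=[E,B,G,F,H,C] q_used=1 → run E
t=25: queue=[B,G,F,H,C,E] q_used=0 → run B
t=26: queue=[B,G,F,H,C,E] q_used=1 → run B
t=27: queue=[G,F,H,C,E,B] q_used=0 → run G
t=28: queue=[F,H,C,E,B] q_used=0 → run F
t=29: queue=[F,H,C,E,B] q_used=1 → run F
t=30: queue=[H,C,E,B,F] q_used=0 → run H
t=31: queue=[H,C,E,B,F] q_used=1 → run H
t=32: queue=[C,E,B,F,H] q_used=0 → run C
t=33: queue=[C,E,B,F,H] q_used=1 → run C
t=34: queue=[E,B,F,H] q_used=0 → run E
t=35: queue=[E,B,F,H] q_used=1 → run E
t=36: queue=[B,F,H,E] q_used=0 → run B
t=37: queue=[F,H,E] q_used=0 → run F
t=38: queue=[H,E] q_used=0 → run H
t=39: queue=[E] q_used=0 → run E
t=40: queue=[E] q_used=1 → run E
t=41: (idle)
t=42: (idle)
t=43: (idle)
t=44: (idle)
t=45: (idle)
t=46: (idle)
t=47: (idle)
t=48: (idle)
t=49: (idle)

completion order = A, G, C, B, F, H, E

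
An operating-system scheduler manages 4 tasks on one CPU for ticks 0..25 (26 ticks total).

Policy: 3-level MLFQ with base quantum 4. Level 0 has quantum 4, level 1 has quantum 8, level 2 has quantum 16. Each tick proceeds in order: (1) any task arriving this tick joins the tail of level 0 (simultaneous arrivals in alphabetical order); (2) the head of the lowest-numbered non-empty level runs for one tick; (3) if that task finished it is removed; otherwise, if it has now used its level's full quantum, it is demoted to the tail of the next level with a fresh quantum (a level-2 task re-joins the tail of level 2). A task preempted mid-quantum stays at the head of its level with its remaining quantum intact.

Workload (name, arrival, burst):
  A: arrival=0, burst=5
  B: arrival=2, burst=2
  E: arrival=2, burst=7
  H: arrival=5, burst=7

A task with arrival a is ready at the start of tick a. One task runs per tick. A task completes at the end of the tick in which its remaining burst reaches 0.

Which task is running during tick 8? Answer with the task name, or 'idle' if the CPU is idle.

t=0: L0/L1/L2 = A/-/- → run A
t=1: L0/L1/L2 = A/-/- → run A
t=2: L0/L1/L2 = ABE/-/- → run A
t=3: L0/L1/L2 = ABE/-/- → run A
t=4: L0/L1/L2 = BE/A/- → run B
t=5: L0/L1/L2 = BEH/A/- → run B
t=6: L0/L1/L2 = EH/A/- → run E
t=7: L0/L1/L2 = EH/A/- → run E
t=8: L0/L1/L2 = EH/A/- → run E
t=9: L0/L1/L2 = EH/A/- → run E
t=10: L0/L1/L2 = H/AE/- → run H
t=11: L0/L1/L2 = H/AE/- → run H
t=12: L0/L1/L2 = H/AE/- → run H
t=13: L0/L1/L2 = H/AE/- → run H
t=14: L0/L1/L2 = -/AEH/- → run A
t=15: L0/L1/L2 = -/EH/- → run E
t=16: L0/L1/L2 = -/EH/- → run E
t=17: L0/L1/L2 = -/EH/- → run E
t=18: L0/L1/L2 = -/H/- → run H
t=19: L0/L1/L2 = -/H/- → run H
t=20: L0/L1/L2 = -/H/- → run H
t=21: (idle)
t=22: (idle)
t=23: (idle)
t=24: (idle)
t=25: (idle)

running at tick 8 = E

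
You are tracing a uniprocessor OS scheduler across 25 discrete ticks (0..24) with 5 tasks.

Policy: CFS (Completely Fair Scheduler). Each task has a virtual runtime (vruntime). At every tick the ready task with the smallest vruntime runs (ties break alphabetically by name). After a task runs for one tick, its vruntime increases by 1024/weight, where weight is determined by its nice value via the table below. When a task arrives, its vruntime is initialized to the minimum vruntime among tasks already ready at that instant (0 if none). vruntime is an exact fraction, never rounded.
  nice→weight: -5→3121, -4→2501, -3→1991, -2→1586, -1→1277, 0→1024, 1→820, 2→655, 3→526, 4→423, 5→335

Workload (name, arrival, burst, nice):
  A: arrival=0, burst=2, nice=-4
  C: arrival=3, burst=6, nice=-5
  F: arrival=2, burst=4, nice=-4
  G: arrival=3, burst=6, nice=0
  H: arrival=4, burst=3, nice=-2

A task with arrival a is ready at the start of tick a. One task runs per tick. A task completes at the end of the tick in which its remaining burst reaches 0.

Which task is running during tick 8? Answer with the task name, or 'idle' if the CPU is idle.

running at tick 8 = F

t=0: vr[A=0] → run A
t=1: vr[A=1024/2501] → run A
t=2: vr[F=0] → run F
t=3: vr[C=1024/2501 F=1024/2501 G=1024/2501] → run C
t=4: vr[C=5756928/7805621 F=1024/2501 G=1024/2501 H=1024/2501] → run F
t=5: vr[C=5756928/7805621 F=2048/2501 G=1024/2501 H=1024/2501] → run G
t=6: vr[C=5756928/7805621 F=2048/2501 G=3525/2501 H=1024/2501] → run H
t=7: vr[C=5756928/7805621 F=2048/2501 G=3525/2501 H=34304/32513] → run C
t=8: vr[C=8317952/7805621 F=2048/2501 G=3525/2501 H=34304/32513] → run F
t=9: vr[C=8317952/7805621 F=3072/2501 G=3525/2501 H=34304/32513] → run H
t=10: vr[C=8317952/7805621 F=3072/2501 G=3525/2501 H=55296/32513] → run C
t=11: vr[C=10878976/7805621 F=3072/2501 G=3525/2501 H=55296/32513] → run F
t=12: vr[C=10878976/7805621 G=3525/2501 H=55296/32513] → run C
t=13: vr[C=13440000/7805621 G=3525/2501 H=55296/32513] → run G
t=14: vr[C=13440000/7805621 G=6026/2501 H=55296/32513] → run H
t=15: vr[C=13440000/7805621 G=6026/2501] → run C
t=16: vr[C=16001024/7805621 G=6026/2501] → run C
t=17: vr[G=6026/2501] → run G
t=18: vr[G=8527/2501] → run G
t=19: vr[G=11028/2501] → run G
t=20: vr[G=13529/2501] → run G
t=21: (idle)
t=22: (idle)
t=23: (idle)
t=24: (idle)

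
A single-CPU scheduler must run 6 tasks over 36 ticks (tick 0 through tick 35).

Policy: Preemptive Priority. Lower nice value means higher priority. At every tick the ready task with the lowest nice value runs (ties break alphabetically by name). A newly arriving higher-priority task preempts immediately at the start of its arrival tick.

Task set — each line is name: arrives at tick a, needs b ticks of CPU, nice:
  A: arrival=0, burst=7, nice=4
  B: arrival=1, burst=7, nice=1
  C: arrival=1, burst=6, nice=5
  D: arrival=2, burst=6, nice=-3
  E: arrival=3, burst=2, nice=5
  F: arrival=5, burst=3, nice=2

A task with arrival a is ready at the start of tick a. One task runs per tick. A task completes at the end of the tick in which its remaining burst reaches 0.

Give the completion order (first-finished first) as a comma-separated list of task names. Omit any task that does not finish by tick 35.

completion order = D, B, F, A, C, E

t=0: ready={A} → run A
t=1: ready={A,B,C} → run B
t=2: ready={A,B,C,D} → run D
t=3: ready={A,B,C,D,E} → run D
t=4: ready={A,B,C,D,E} → run D
t=5: ready={A,B,C,D,E,F} → run D
t=6: ready={A,B,C,D,E,F} → run D
t=7: ready={A,B,C,D,E,F} → run D
t=8: ready={A,B,C,E,F} → run B
t=9: ready={A,B,C,E,F} → run B
t=10: ready={A,B,C,E,F} → run B
t=11: ready={A,B,C,E,F} → run B
t=12: ready={A,B,C,E,F} → run B
t=13: ready={A,B,C,E,F} → run B
t=14: ready={A,C,E,F} → run F
t=15: ready={A,C,E,F} → run F
t=16: ready={A,C,E,F} → run F
t=17: ready={A,C,E} → run A
t=18: ready={A,C,E} → run A
t=19: ready={A,C,E} → run A
t=20: ready={A,C,E} → run A
t=21: ready={A,C,E} → run A
t=22: ready={A,C,E} → run A
t=23: ready={C,E} → run C
t=24: ready={C,E} → run C
t=25: ready={C,E} → run C
t=26: ready={C,E} → run C
t=27: ready={C,E} → run C
t=28: ready={C,E} → run C
t=29: ready={E} → run E
t=30: ready={E} → run E
t=31: (idle)
t=32: (idle)
t=33: (idle)
t=34: (idle)
t=35: (idle)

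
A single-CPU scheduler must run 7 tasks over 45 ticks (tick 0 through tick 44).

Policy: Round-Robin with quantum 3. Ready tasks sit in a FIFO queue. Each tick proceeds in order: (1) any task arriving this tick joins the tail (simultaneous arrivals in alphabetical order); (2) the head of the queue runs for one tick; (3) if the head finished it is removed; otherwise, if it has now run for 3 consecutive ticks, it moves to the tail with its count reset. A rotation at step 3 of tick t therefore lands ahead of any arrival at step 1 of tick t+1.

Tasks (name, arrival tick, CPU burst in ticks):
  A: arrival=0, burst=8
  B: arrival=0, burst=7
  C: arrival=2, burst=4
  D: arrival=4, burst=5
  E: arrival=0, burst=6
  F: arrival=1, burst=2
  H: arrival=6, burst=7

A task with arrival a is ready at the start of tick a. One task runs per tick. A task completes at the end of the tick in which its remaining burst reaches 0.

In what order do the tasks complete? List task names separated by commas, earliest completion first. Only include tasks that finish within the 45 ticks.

t=0: queue=[A,B,E] q_used=0 → run A
t=1: queue=[A,B,E,F] q_used=1 → run A
t=2: queue=[A,B,E,F,C] q_used=2 → run A
t=3: queue=[B,E,F,C,A] q_used=0 → run B
t=4: queue=[B,E,F,C,A,D] q_used=1 → run B
t=5: queue=[B,E,F,C,A,D] q_used=2 → run B
t=6: queue=[E,F,C,A,D,B,H] q_used=0 → run E
t=7: queue=[E,F,C,A,D,B,H] q_used=1 → run E
t=8: queue=[E,F,C,A,D,B,H] q_used=2 → run E
t=9: queue=[F,C,A,D,B,H,E] q_used=0 → run F
t=10: queue=[F,C,A,D,B,H,E] q_used=1 → run F
t=11: queue=[C,A,D,B,H,E] q_used=0 → run C
t=12: queue=[C,A,D,B,H,E] q_used=1 → run C
t=13: queue=[C,A,D,B,H,E] q_used=2 → run C
t=14: queue=[A,D,B,H,E,C] q_used=0 → run A
t=15: queue=[A,D,B,H,E,C] q_used=1 → run A
t=16: queue=[A,D,B,H,E,C] q_used=2 → run A
t=17: queue=[D,B,H,E,C,A] q_used=0 → run D
t=18: queue=[D,B,H,E,C,A] q_used=1 → run D
t=19: queue=[D,B,H,E,C,A] q_used=2 → run D
t=20: queue=[B,H,E,C,A,D] q_used=0 → run B
t=21: queue=[B,H,E,C,A,D] q_used=1 → run B
t=22: queue=[B,H,E,C,A,D] q_used=2 → run B
t=23: queue=[H,E,C,A,D,B] q_used=0 → run H
t=24: queue=[H,E,C,A,D,B] q_used=1 → run H
t=25: queue=[H,E,C,A,D,B] q_used=2 → run H
t=26: queue=[E,C,A,D,B,H] q_used=0 → run E
t=27: queue=[E,C,A,D,B,H] q_used=1 → run E
t=28: queue=[E,C,A,D,B,H] q_used=2 → run E
t=29: queue=[C,A,D,B,H] q_used=0 → run C
t=30: queue=[A,D,B,H] q_used=0 → run A
t=31: queue=[A,D,B,H] q_used=1 → run A
t=32: queue=[D,B,H] q_used=0 → run D
t=33: queue=[D,B,H] q_used=1 → run D
t=34: queue=[B,H] q_used=0 → run B
t=35: queue=[H] q_used=0 → run H
t=36: queue=[H] q_used=1 → run H
t=37: queue=[H] q_used=2 → run H
t=38: queue=[H] q_used=0 → run H
t=39: (idle)
t=40: (idle)
t=41: (idle)
t=42: (idle)
t=43: (idle)
t=44: (idle)

completion order = F, E, C, A, D, B, H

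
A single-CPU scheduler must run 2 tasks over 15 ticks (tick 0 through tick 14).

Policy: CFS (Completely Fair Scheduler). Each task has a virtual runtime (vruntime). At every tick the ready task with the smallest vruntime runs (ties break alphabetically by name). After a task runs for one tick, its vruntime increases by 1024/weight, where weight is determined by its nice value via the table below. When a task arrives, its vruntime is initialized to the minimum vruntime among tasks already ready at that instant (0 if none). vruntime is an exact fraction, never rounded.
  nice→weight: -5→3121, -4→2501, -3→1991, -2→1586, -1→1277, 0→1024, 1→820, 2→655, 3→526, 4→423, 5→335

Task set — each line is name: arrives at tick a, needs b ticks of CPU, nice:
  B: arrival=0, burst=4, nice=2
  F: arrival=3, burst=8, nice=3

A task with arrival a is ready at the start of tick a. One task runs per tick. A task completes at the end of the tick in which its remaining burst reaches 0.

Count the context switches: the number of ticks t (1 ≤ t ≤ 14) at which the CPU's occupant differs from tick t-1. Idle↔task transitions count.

t=0: vr[B=0] → run B
t=1: vr[B=1024/655] → run B
t=2: vr[B=2048/655] → run B
t=3: vr[B=3072/655 F=3072/655] → run B
t=4: vr[F=3072/655] → run F
t=5: vr[F=1143296/172265] → run F
t=6: vr[F=1478656/172265] → run F
t=7: vr[F=1814016/172265] → run F
t=8: vr[F=2149376/172265] → run F
t=9: vr[F=2484736/172265] → run F
t=10: vr[F=2820096/172265] → run F
t=11: vr[F=3155456/172265] → run F
t=12: (idle)
t=13: (idle)
t=14: (idle)

context switches = 2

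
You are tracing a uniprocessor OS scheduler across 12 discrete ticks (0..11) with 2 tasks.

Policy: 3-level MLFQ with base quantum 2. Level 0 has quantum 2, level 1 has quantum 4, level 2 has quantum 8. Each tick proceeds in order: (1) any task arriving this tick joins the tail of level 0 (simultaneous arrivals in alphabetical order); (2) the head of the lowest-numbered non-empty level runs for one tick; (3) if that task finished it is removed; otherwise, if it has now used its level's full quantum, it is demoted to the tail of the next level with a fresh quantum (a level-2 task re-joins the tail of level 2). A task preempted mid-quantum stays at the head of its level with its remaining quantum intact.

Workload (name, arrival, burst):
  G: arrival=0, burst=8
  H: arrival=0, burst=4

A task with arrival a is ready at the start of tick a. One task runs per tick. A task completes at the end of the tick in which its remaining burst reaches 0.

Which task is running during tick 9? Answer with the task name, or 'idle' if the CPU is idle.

t=0: L0/L1/L2 = GH/-/- → run G
t=1: L0/L1/L2 = GH/-/- → run G
t=2: L0/L1/L2 = H/G/- → run H
t=3: L0/L1/L2 = H/G/- → run H
t=4: L0/L1/L2 = -/GH/- → run G
t=5: L0/L1/L2 = -/GH/- → run G
t=6: L0/L1/L2 = -/GH/- → run G
t=7: L0/L1/L2 = -/GH/- → run G
t=8: L0/L1/L2 = -/H/G → run H
t=9: L0/L1/L2 = -/H/G → run H
t=10: L0/L1/L2 = -/-/G → run G
t=11: L0/L1/L2 = -/-/G → run G

running at tick 9 = H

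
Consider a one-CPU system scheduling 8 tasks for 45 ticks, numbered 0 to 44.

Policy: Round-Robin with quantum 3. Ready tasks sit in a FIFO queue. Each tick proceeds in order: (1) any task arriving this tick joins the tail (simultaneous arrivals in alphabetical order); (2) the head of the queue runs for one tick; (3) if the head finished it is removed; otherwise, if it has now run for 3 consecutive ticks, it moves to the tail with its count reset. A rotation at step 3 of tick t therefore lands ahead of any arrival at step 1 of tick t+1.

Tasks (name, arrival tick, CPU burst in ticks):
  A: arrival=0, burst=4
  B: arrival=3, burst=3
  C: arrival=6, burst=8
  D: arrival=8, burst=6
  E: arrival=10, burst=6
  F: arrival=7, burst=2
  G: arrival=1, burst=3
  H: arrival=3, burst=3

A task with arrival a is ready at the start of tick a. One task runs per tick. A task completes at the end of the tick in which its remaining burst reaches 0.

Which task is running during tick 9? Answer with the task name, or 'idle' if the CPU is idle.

t=0: queue=[A] q_used=0 → run A
t=1: queue=[A,G] q_used=1 → run A
t=2: queue=[A,G] q_used=2 → run A
t=3: queue=[G,A,B,H] q_used=0 → run G
t=4: queue=[G,A,B,H] q_used=1 → run G
t=5: queue=[G,A,B,H] q_used=2 → run G
t=6: queue=[A,B,H,C] q_used=0 → run A
t=7: queue=[B,H,C,F] q_used=0 → run B
t=8: queue=[B,H,C,F,D] q_used=1 → run B
t=9: queue=[B,H,C,F,D] q_used=2 → run B
t=10: queue=[H,C,F,D,E] q_used=0 → run H
t=11: queue=[H,C,F,D,E] q_used=1 → run H
t=12: queue=[H,C,F,D,E] q_used=2 → run H
t=13: queue=[C,F,D,E] q_used=0 → run C
t=14: queue=[C,F,D,E] q_used=1 → run C
t=15: queue=[C,F,D,E] q_used=2 → run C
t=16: queue=[F,D,E,C] q_used=0 → run F
t=17: queue=[F,D,E,C] q_used=1 → run F
t=18: queue=[D,E,C] q_used=0 → run D
t=19: queue=[D,E,C] q_used=1 → run D
t=20: queue=[D,E,C] q_used=2 → run D
t=21: queue=[E,C,D] q_used=0 → run E
t=22: queue=[E,C,D] q_used=1 → run E
t=23: queue=[E,C,D] q_used=2 → run E
t=24: queue=[C,D,E] q_used=0 → run C
t=25: queue=[C,D,E] q_used=1 → run C
t=26: queue=[C,D,E] q_used=2 → run C
t=27: queue=[D,E,C] q_used=0 → run D
t=28: queue=[D,E,C] q_used=1 → run D
t=29: queue=[D,E,C] q_used=2 → run D
t=30: queue=[E,C] q_used=0 → run E
t=31: queue=[E,C] q_used=1 → run E
t=32: queue=[E,C] q_used=2 → run E
t=33: queue=[C] q_used=0 → run C
t=34: queue=[C] q_used=1 → run C
t=35: (idle)
t=36: (idle)
t=37: (idle)
t=38: (idle)
t=39: (idle)
t=40: (idle)
t=41: (idle)
t=42: (idle)
t=43: (idle)
t=44: (idle)

running at tick 9 = B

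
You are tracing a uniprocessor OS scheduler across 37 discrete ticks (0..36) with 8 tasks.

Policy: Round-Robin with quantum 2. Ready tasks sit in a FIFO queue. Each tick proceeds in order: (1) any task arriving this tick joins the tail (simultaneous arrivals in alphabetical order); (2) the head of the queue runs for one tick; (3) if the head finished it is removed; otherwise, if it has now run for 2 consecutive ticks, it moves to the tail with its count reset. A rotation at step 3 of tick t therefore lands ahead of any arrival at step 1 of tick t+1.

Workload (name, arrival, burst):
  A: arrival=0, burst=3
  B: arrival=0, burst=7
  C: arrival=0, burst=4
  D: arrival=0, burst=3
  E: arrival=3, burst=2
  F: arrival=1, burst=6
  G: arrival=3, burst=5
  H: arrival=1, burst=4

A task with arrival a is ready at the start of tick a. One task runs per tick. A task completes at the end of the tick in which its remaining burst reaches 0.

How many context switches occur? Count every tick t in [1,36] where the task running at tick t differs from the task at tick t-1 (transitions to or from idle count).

context switches = 19

t=0: queue=[A,B,C,D] q_used=0 → run A
t=1: queue=[A,B,C,D,F,H] q_used=1 → run A
t=2: queue=[B,C,D,F,H,A] q_used=0 → run B
t=3: queue=[B,C,D,F,H,A,E,G] q_used=1 → run B
t=4: queue=[C,D,F,H,A,E,G,B] q_used=0 → run C
t=5: queue=[C,D,F,H,A,E,G,B] q_used=1 → run C
t=6: queue=[D,F,H,A,E,G,B,C] q_used=0 → run D
t=7: queue=[D,F,H,A,E,G,B,C] q_used=1 → run D
t=8: queue=[F,H,A,E,G,B,C,D] q_used=0 → run F
t=9: queue=[F,H,A,E,G,B,C,D] q_used=1 → run F
t=10: queue=[H,A,E,G,B,C,D,F] q_used=0 → run H
t=11: queue=[H,A,E,G,B,C,D,F] q_used=1 → run H
t=12: queue=[A,E,G,B,C,D,F,H] q_used=0 → run A
t=13: queue=[E,G,B,C,D,F,H] q_used=0 → run E
t=14: queue=[E,G,B,C,D,F,H] q_used=1 → run E
t=15: queue=[G,B,C,D,F,H] q_used=0 → run G
t=16: queue=[G,B,C,D,F,H] q_used=1 → run G
t=17: queue=[B,C,D,F,H,G] q_used=0 → run B
t=18: queue=[B,C,D,F,H,G] q_used=1 → run B
t=19: queue=[C,D,F,H,G,B] q_used=0 → run C
t=20: queue=[C,D,F,H,G,B] q_used=1 → run C
t=21: queue=[D,F,H,G,B] q_used=0 → run D
t=22: queue=[F,H,G,B] q_used=0 → run F
t=23: queue=[F,H,G,B] q_used=1 → run F
t=24: queue=[H,G,B,F] q_used=0 → run H
t=25: queue=[H,G,B,F] q_used=1 → run H
t=26: queue=[G,B,F] q_used=0 → run G
t=27: queue=[G,B,F] q_used=1 → run G
t=28: queue=[B,F,G] q_used=0 → run B
t=29: queue=[B,F,G] q_used=1 → run B
t=30: queue=[F,G,B] q_used=0 → run F
t=31: queue=[F,G,B] q_used=1 → run F
t=32: queue=[G,B] q_used=0 → run G
t=33: queue=[B] q_used=0 → run B
t=34: (idle)
t=35: (idle)
t=36: (idle)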